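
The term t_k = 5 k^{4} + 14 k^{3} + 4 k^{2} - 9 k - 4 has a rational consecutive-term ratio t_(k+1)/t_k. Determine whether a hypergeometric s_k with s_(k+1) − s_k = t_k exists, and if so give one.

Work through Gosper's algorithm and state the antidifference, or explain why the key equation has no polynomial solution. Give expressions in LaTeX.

s_k = k \left(k^{4} + k^{3} - 4 k^{2} - 3 k + 1\right)

Step 1: r(k) = (5*k**4 + 34*k**3 + 76*k**2 + 61*k + 10)/(5*k**4 + 14*k**3 + 4*k**2 - 9*k - 4).
A = 1, B = 1, C = k**4 + 14*k**3/5 + 4*k**2/5 - 9*k/5 - 4/5.
Key eq: (1)·f(k+1) = (1)·f(k) + (k**4 + 14*k**3/5 + 4*k**2/5 - 9*k/5 - 4/5).
From deg A=0, deg B=0, deg C=4: d=5.
Match coefficients ⇒ f(k) = k*(k + 1)*(k**3 - 4*k + 1)/5.
R(k) = B(k−1)·f(k)/C(k) = k*(k**3 - 4*k + 1)/(5*k**3 + 9*k**2 - 5*k - 4); s_k = R·t_k = k*(k**4 + k**3 - 4*k**2 - 3*k + 1).
Verify: 5*k**4 + 14*k**3 + 4*k**2 - 9*k - 4 matches t_k.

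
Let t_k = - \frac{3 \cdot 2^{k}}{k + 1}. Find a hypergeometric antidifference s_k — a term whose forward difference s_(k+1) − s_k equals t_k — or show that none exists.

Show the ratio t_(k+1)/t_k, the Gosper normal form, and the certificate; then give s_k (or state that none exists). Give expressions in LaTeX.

not Gosper-summable; s_k does not exist

Step 1: r(k) = 2*(k + 1)/(k + 2).
Take A(k)=2*k + 2, B(k)=k + 2, C(k)=1.
f must satisfy (2*k + 2)·f(k+1) − (k + 1)·f(k) = 1.
deg f ≤ -1 (via 1,1,0).
deg f ≤ -1 is impossible — no certificate.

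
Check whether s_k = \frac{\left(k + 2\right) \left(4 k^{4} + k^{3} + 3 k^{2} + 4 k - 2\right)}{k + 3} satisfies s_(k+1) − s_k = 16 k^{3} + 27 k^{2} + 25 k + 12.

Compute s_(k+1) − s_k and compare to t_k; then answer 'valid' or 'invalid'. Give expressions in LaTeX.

Invalid: residual \frac{- 12 k^{4} - 74 k^{3} - 103 k^{2} - 83 k - 38}{k^{2} + 7 k + 12} ≠ 0.

s_(k+1) = (4*k**5 + 29*k**4 + 81*k**3 + 119*k**2 + 97*k + 30)/(k + 4)
s_(k+1) − s_k = (16*k**5 + 127*k**4 + 332*k**3 + 408*k**2 + 301*k + 106)/(k**2 + 7*k + 12)
(s_(k+1) − s_k) − t_k = (-12*k**4 - 74*k**3 - 103*k**2 - 83*k - 38)/(k**2 + 7*k + 12)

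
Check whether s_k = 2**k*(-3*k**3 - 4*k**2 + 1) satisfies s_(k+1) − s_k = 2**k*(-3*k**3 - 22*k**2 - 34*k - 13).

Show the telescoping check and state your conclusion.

s_(k+1) = 2**(k + 1)*(-3*(k + 1)**3 - 4*(k + 1)**2 + 1)
s_(k+1) − s_k = 2**k*(-3*k**3 - 22*k**2 - 34*k - 13)
(s_(k+1) − s_k) − t_k = 0

valid; difference matches t_k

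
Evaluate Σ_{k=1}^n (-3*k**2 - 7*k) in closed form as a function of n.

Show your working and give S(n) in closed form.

Step 1: r(k) = (3*k**2 + 13*k + 10)/(k*(3*k + 7)).
Normal form (A,B,C) = (1, 1, k**2 + 7*k/3).
Need (1)·f(k+1) − (1)·f(k) = k**2 + 7*k/3.
From deg A=0, deg B=0, deg C=2: d=3.
Solving with deg f ≤ 3: f(k) = k*(k - 1)*(k + 3)/3.
Then R = B(k−1)f/C = (k - 1)*(k + 3)/(3*k + 7), so s_k = R(k)·t_k = k*(-k**2 - 2*k + 3).
s_(k+1) − s_k = k*(-3*k - 7) = t_k.
Σ_(k=1)^n t_k = s_(n+1) − s_(1) = (n*(-n**2 - 5*n - 4)) − (0), i.e. n*(-n**2 - 5*n - 4).

S(n) = n*(-n**2 - 5*n - 4)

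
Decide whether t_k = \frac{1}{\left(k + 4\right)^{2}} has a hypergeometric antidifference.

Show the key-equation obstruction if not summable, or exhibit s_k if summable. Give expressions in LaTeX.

No; the coefficient equations for f are inconsistent.

t_(k+1)/t_k = (k + 4)**2/(k + 5)**2.
Normal form (A,B,C) = (k**2 + 8*k + 16, k**2 + 10*k + 25, 1).
Set up (k**2 + 8*k + 16)·f(k+1) − (k**2 + 8*k + 16)·f(k) − (1) = 0.
Degrees (2,2,0) ⇒ d ≤ 0.
Generic f = c0 gives residual -1; -1 = 0 cannot hold, so t_k is not Gosper-summable.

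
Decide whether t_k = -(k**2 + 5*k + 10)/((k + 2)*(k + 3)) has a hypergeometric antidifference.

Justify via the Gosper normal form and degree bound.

r(k) = (k + 2)*(5*k + (k + 1)**2 + 15)/((k + 4)*(k**2 + 5*k + 10)) after simplifying.
Normal form (A,B,C) = (k + 2, k + 4, k**2 + 5*k + 10).
f must satisfy (k + 2)·f(k+1) − (k + 3)·f(k) = k**2 + 5*k + 10.
Bound: deg f ≤ 2.
Coefficient equations give f(k) = k*(k + 4).
Then R = B(k−1)f/C = k*(k + 3)*(k + 4)/(k**2 + 5*k + 10), so s_k = R(k)·t_k = k*(-k - 4)/(k + 2).
Verify: (-k**2 - 5*k - 10)/(k**2 + 5*k + 6) matches t_k.

Yes. s_k = k*(-k - 4)/(k + 2).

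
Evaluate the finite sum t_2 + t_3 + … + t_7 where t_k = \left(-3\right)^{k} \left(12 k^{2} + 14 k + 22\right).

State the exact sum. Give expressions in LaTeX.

r(k) = 3*(-6*k**2 - 19*k - 24)/(6*k**2 + 7*k + 11) after simplifying.
Gosper form: A/B · C(k+1)/C(k) with A=-3, B=1, C=k**2 + 7*k/6 + 11/6.
f must satisfy (-3)·f(k+1) − (1)·f(k) = k**2 + 7*k/6 + 11/6.
d = 2 from the (0,0,2) case.
Match coefficients ⇒ f(k) = -(3*k**2 - k + 4)/12.
R(k) = B(k−1)·f(k)/C(k) = -(3*k**2 - k + 4)/(2*(6*k**2 + 7*k + 11)); s_k = R·t_k = (-3)**k*(-3*k**2 + k - 4).
Δs = (-3)**k*(12*k**2 + 14*k + 22), as required.
Σ_(k=2)^(7) t_k = s_(8) − s_(2) = -1233468 − (-126) = -1233342.

Σ = -1233342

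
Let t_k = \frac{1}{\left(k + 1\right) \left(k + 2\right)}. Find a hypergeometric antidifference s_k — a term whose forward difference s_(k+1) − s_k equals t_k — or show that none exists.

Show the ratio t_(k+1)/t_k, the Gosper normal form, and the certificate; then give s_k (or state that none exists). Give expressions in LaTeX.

s_k = \frac{k}{k + 1}

Ratio r(k) = (k + 1)/(k + 3).
Gosper form: A/B · C(k+1)/C(k) with A=k + 1, B=k + 3, C=1.
Solve (k + 1)·f(k+1) − (k + 2)·f(k) = 1.
Bound: deg f ≤ 1.
Coefficient equations give f(k) = k.
Then R = B(k−1)f/C = k*(k + 2), so s_k = R(k)·t_k = k/(k + 1).
Check: Δs_k = 1/(k**2 + 3*k + 2). ✓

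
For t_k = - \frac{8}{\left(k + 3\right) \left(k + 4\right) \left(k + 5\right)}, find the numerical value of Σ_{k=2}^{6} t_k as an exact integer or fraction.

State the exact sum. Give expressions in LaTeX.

t_(k+1)/t_k = (k + 3)/(k + 6).
Gosper form: A/B · C(k+1)/C(k) with A=k + 3, B=k + 6, C=1.
Solve (k + 3)·f(k+1) − (k + 5)·f(k) = 1.
From deg A=1, deg B=1, deg C=0: d=2.
Coefficient equations give f(k) = k*(k + 7)/24.
So s_k = (B(k−1)f/C)·t_k = (k*(k + 5)*(k + 7)/24)·t_k = k*(-k - 7)/(3*(k + 3)*(k + 4)).
Check: Δs_k = -8/(k**3 + 12*k**2 + 47*k + 60). ✓
Evaluate s at k=7 and k=2: -49/165 and -1/5; difference -16/165.

Σ = -16/165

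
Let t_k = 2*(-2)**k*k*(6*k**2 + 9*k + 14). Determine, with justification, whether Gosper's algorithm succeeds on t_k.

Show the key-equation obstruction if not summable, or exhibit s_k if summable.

Yes. s_k = (-2)**(k + 1)*(2*k**3 - k**2 + 2*k - 2).

Ratio r(k) = 2*(-6*k**3 - 27*k**2 - 50*k - 29)/(k*(6*k**2 + 9*k + 14)).
Normal form (A,B,C) = (-2, 1, k**3 + 3*k**2/2 + 7*k/3).
Key eq: (-2)·f(k+1) = (1)·f(k) + (k**3 + 3*k**2/2 + 7*k/3).
From deg A=0, deg B=0, deg C=3: d=3.
Solving with deg f ≤ 3: f(k) = -(2*k**3 - k**2 + 2*k - 2)/6.
Get s_k = R·t_k = (-2)**(k + 1)*(2*k**3 - k**2 + 2*k - 2) with R(k) = B(k−1)f(k)/C(k) = -(2*k**3 - k**2 + 2*k - 2)/(k*(6*k**2 + 9*k + 14)).
s_(k+1) − s_k = 2*(-2)**k*k*(6*k**2 + 9*k + 14) = t_k.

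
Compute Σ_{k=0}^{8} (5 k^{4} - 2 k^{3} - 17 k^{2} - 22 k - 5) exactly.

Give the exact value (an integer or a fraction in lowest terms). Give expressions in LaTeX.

Σ = 36963

r(k) = (5*k**4 + 18*k**3 + 7*k**2 - 42*k - 41)/(5*k**4 - 2*k**3 - 17*k**2 - 22*k - 5) after simplifying.
Normal form (A,B,C) = (1, 1, k**4 - 2*k**3/5 - 17*k**2/5 - 22*k/5 - 1).
f must satisfy (1)·f(k+1) − (1)·f(k) = k**4 - 2*k**3/5 - 17*k**2/5 - 22*k/5 - 1.
Degrees (0,0,4) ⇒ d ≤ 5.
Solve for f: f(k) = k*(k**4 - 3*k**3 - 3*k**2 - 3*k + 3)/5 (degree 5 ≤ 5).
Then R = B(k−1)f/C = k*(k**4 - 3*k**3 - 3*k**2 - 3*k + 3)/(5*k**4 - 2*k**3 - 17*k**2 - 22*k - 5), so s_k = R(k)·t_k = k*(k**4 - 3*k**3 - 3*k**2 - 3*k + 3).
Check: Δs_k = 5*k**4 - 2*k**3 - 17*k**2 - 22*k - 5. ✓
Telescoping: Σ = s_(9) − s_(0) = 36963 − (0) = 36963.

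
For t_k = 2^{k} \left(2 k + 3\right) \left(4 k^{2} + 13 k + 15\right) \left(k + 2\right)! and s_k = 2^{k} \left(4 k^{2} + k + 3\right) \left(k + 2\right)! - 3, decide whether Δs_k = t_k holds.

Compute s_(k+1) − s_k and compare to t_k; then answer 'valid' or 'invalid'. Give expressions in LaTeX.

valid (s_(k+1) − s_k reduces to t_k)

s_(k+1) = 2**(k + 1)*(k + 4*(k + 1)**2 + 4)*factorial(k + 3) - 3
s_(k+1) − s_k = 2**k*(2*k + 3)*(4*k**2 + 13*k + 15)*factorial(k + 2)
(s_(k+1) − s_k) − t_k = 0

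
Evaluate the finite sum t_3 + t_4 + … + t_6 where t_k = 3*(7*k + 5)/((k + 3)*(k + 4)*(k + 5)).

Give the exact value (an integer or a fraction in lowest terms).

Σ = 284/385

t_(k+1)/t_k = (k + 3)*(7*k + 12)/((k + 6)*(7*k + 5)).
Take A(k)=k + 3, B(k)=k + 6, C(k)=k + 5/7.
Solve (k + 3)·f(k+1) − (k + 5)·f(k) = k + 5/7.
From deg A=1, deg B=1, deg C=1: d=2.
Solve for f: f(k) = k*(13*k + 7)/84 (degree 2 ≤ 2).
Certificate R = B(k−1)f/C = k*(k + 5)*(13*k + 7)/(12*(7*k + 5)) gives s_k = k*(13*k + 7)/(4*(k + 3)*(k + 4)).
Δs = 3*(7*k + 5)/(k**3 + 12*k**2 + 47*k + 60), as required.
Σ_(k=3)^(6) t_k = s_(7) − s_(3) = 343/220 − (23/28) = 284/385.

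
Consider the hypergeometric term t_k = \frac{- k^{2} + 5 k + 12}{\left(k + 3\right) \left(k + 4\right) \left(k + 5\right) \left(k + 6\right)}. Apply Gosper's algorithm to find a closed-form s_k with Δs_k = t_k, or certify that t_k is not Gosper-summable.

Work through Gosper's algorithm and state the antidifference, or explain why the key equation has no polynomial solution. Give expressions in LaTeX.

Ratio r(k) = (k**3 - 25*k - 48)/(k**3 + 2*k**2 - 47*k - 84).
Normal form (A,B,C) = (k + 3, k + 7, k**2 - 5*k - 12).
f must satisfy (k + 3)·f(k+1) − (k + 6)·f(k) = k**2 - 5*k - 12.
d = 3 from the (1,1,2) case.
Coefficient equations give f(k) = -k*(k**2 + 42*k + 77)/30.
Then R = B(k−1)f/C = -k*(k + 6)*(k**2 + 42*k + 77)/(30*(k**2 - 5*k - 12)), so s_k = R(k)·t_k = k*(k**2 + 42*k + 77)/(30*(k + 3)*(k + 4)*(k + 5)).
Δs = (-k**2 + 5*k + 12)/(k**4 + 18*k**3 + 119*k**2 + 342*k + 360), as required.

s_k = \frac{k \left(k^{2} + 42 k + 77\right)}{30 \left(k + 3\right) \left(k + 4\right) \left(k + 5\right)}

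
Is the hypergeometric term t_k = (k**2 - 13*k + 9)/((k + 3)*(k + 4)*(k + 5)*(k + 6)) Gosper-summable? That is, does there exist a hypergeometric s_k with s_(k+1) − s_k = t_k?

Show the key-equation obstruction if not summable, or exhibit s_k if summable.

Yes. s_k = k*(k**2 - 48*k + 227)/(60*(k + 3)*(k + 4)*(k + 5)).

Step 1: r(k) = -(k + 3)*(13*k - (k + 1)**2 + 4)/((k + 7)*(k**2 - 13*k + 9)).
Gosper form: A/B · C(k+1)/C(k) with A=k + 3, B=k + 7, C=k**2 - 13*k + 9.
Set up (k + 3)·f(k+1) − (k + 6)·f(k) − (k**2 - 13*k + 9) = 0.
deg f ≤ 3 (via 1,1,2).
Match coefficients ⇒ f(k) = k*(k**2 - 48*k + 227)/60.
Certificate R = B(k−1)f/C = k*(k + 6)*(k**2 - 48*k + 227)/(60*(k**2 - 13*k + 9)) gives s_k = k*(k**2 - 48*k + 227)/(60*(k + 3)*(k + 4)*(k + 5)).
Check: Δs_k = (k**2 - 13*k + 9)/(k**4 + 18*k**3 + 119*k**2 + 342*k + 360). ✓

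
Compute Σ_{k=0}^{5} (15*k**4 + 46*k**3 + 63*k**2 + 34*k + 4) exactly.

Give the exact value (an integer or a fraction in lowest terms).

Step 1: r(k) = (15*k**4 + 106*k**3 + 291*k**2 + 358*k + 162)/(15*k**4 + 46*k**3 + 63*k**2 + 34*k + 4).
So A=1 and B=1, with C=k**4 + 46*k**3/15 + 21*k**2/5 + 34*k/15 + 4/15.
Need (1)·f(k+1) − (1)·f(k) = k**4 + 46*k**3/15 + 21*k**2/5 + 34*k/15 + 4/15.
Degrees (0,0,4) ⇒ d ≤ 5.
A polynomial solution: f(k) = k*(3*k**4 + 4*k**3 + 3*k**2 - 3*k - 3)/15.
Certificate R = B(k−1)f/C = k*(3*k**4 + 4*k**3 + 3*k**2 - 3*k - 3)/(15*k**4 + 46*k**3 + 63*k**2 + 34*k + 4) gives s_k = k*(3*k**4 + 4*k**3 + 3*k**2 - 3*k - 3).
Verify: 15*k**4 + 46*k**3 + 63*k**2 + 34*k + 4 matches t_k.
Evaluate s at k=6 and k=0: 29034 and 0; difference 29034.

Σ = 29034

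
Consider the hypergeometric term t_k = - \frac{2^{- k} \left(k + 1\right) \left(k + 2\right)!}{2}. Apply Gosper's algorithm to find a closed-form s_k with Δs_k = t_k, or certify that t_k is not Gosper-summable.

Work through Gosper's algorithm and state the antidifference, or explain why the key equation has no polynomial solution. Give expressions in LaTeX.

s_k = - 2^{- k} \left(k + 2\right)!

r(k) = (k + 2)*(k + 3)/(2*(k + 1)) after simplifying.
Gosper form: A/B · C(k+1)/C(k) with A=k/2 + 3/2, B=1, C=k + 1.
Key eq: (k/2 + 3/2)·f(k+1) = (1)·f(k) + (k + 1).
Bound: deg f ≤ 0.
Coefficient equations give f(k) = 2.
R(k) = B(k−1)·f(k)/C(k) = 2/(k + 1); s_k = R·t_k = -factorial(k + 2)/2**k.
Check: Δs_k = -(k + 1)*factorial(k + 2)/(2*2**k). ✓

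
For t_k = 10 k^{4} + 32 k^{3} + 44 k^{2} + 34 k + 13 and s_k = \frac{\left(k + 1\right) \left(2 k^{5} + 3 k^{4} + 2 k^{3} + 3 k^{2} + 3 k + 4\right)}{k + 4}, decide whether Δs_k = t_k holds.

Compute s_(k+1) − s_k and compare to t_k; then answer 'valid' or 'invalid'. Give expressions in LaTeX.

Invalid: residual \frac{3 \left(- 8 k^{5} - 69 k^{4} - 170 k^{3} - 207 k^{2} - 146 k - 48\right)}{k^{2} + 9 k + 20} ≠ 0.

s_(k+1) = (2*k**6 + 17*k**5 + 60*k**4 + 115*k**3 + 131*k**2 + 91*k + 34)/(k + 5)
s_(k+1) − s_k = (10*k**6 + 98*k**5 + 325*k**4 + 560*k**3 + 578*k**2 + 359*k + 116)/(k**2 + 9*k + 20)
(s_(k+1) − s_k) − t_k = 3*(-8*k**5 - 69*k**4 - 170*k**3 - 207*k**2 - 146*k - 48)/(k**2 + 9*k + 20)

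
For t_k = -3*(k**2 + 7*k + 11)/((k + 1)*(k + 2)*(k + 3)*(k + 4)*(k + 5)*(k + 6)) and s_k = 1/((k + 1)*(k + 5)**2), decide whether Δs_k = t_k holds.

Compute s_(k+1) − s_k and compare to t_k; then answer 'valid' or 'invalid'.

s_(k+1) = 1/((k + 2)*(k + 6)**2)
s_(k+1) − s_k = 1/((k + 2)*(k + 6)**2) - 1/((k + 1)*(k + 5)**2)
(s_(k+1) − s_k) − t_k = 2*(4*k**3 + 48*k**2 + 182*k + 213)/(k**8 + 32*k**7 + 436*k**6 + 3290*k**5 + 14959*k**4 + 41678*k**3 + 68844*k**2 + 60840*k + 21600)

Invalid: residual 2*(4*k**3 + 48*k**2 + 182*k + 213)/(k**8 + 32*k**7 + 436*k**6 + 3290*k**5 + 14959*k**4 + 41678*k**3 + 68844*k**2 + 60840*k + 21600) ≠ 0.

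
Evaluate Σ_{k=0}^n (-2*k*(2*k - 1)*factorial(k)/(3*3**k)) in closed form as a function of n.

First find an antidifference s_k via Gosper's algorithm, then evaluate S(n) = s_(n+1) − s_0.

t_(k+1)/t_k = (k + 1)**2*(2*k + 1)/(3*k*(2*k - 1)).
Gosper form: A/B · C(k+1)/C(k) with A=k/3 + 1/3, B=1, C=k**2 - k/2.
Solve (k/3 + 1/3)·f(k+1) − (1)·f(k) = k**2 - k/2.
Degrees (1,0,2) ⇒ d ≤ 1.
Solving with deg f ≤ 1: f(k) = 3*(2*k + 1)/2.
So s_k = (B(k−1)f/C)·t_k = (3*(2*k + 1)/(k*(2*k - 1)))·t_k = -2*(2*k + 1)*factorial(k)/3**k.
Verify: -2*k*(2*k - 1)*factorial(k)/(3*3**k) matches t_k.
Evaluate: s_(n+1) = -2*3**(-n - 1)*(2*n + 3)*factorial(n + 1); subtract s_(0) = -2 ⇒ S(n) = (6*3**n - 4*n**2*factorial(n) - 10*n*factorial(n) - 6*factorial(n))/(3*3**n).

S(n) = (6*3**n - 4*n**2*factorial(n) - 10*n*factorial(n) - 6*factorial(n))/(3*3**n)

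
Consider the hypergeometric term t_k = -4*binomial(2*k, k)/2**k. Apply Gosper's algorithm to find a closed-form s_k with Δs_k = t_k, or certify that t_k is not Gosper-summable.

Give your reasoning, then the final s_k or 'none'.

Ratio r(k) = (2*k + 1)/(k + 1).
Factor: A=2*k + 1; B=k + 1; C=1.
Key eq: (2*k + 1)·f(k+1) = (k)·f(k) + (1).
Bound: deg f ≤ -1.
deg f ≤ -1 is impossible — no certificate.

none (Gosper's algorithm certifies no s_k)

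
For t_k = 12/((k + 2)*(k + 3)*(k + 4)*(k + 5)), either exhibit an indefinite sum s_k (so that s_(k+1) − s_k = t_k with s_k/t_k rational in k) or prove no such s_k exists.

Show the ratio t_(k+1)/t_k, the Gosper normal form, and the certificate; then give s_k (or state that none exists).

The ratio is (k + 2)/(k + 6).
Gosper form: A/B · C(k+1)/C(k) with A=k + 2, B=k + 6, C=1.
Solve (k + 2)·f(k+1) − (k + 5)·f(k) = 1.
deg f ≤ 3 (via 1,1,0).
Coefficient equations give f(k) = k*(k**2 + 9*k + 26)/72.
Then R = B(k−1)f/C = k*(k + 5)*(k**2 + 9*k + 26)/72, so s_k = R(k)·t_k = k*(k**2 + 9*k + 26)/(6*(k + 2)*(k + 3)*(k + 4)).
Check: Δs_k = 12/(k**4 + 14*k**3 + 71*k**2 + 154*k + 120). ✓

s_k = k*(k**2 + 9*k + 26)/(6*(k + 2)*(k + 3)*(k + 4))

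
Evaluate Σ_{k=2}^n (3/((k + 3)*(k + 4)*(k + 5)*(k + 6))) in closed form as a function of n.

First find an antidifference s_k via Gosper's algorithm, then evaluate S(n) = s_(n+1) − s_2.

r(k) = (k + 3)/(k + 7) after simplifying.
Factor: A=k + 3; B=k + 7; C=1.
f must satisfy (k + 3)·f(k+1) − (k + 6)·f(k) = 1.
deg f ≤ 3 (via 1,1,0).
Match coefficients ⇒ f(k) = k*(k**2 + 12*k + 47)/180.
R(k) = B(k−1)·f(k)/C(k) = k*(k + 6)*(k**2 + 12*k + 47)/180; s_k = R·t_k = k*(k**2 + 12*k + 47)/(60*(k + 3)*(k + 4)*(k + 5)).
Verify: 3/(k**4 + 18*k**3 + 119*k**2 + 342*k + 360) matches t_k.
Evaluate: s_(n+1) = (n**3 + 15*n**2 + 74*n + 60)/(60*(n**3 + 15*n**2 + 74*n + 120)); subtract s_(2) = 1/84 ⇒ S(n) = (n**3 + 15*n**2 + 74*n - 90)/(210*(n**3 + 15*n**2 + 74*n + 120)).

S(n) = (n**3 + 15*n**2 + 74*n - 90)/(210*(n**3 + 15*n**2 + 74*n + 120))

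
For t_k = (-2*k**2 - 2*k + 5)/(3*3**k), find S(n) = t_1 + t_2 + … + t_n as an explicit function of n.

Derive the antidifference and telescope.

t_(k+1)/t_k = (2*k**2 + 6*k - 1)/(3*(2*k**2 + 2*k - 5)).
Normal form (A,B,C) = (1/3, 1, k**2 + k - 5/2).
Set up (1/3)·f(k+1) − (1)·f(k) − (k**2 + k - 5/2) = 0.
deg f ≤ 2 (via 0,0,2).
Solving with deg f ≤ 2: f(k) = -3*(k**2 + 2*k - 1)/2.
Then R = B(k−1)f/C = -3*(k**2 + 2*k - 1)/(2*k**2 + 2*k - 5), so s_k = R(k)·t_k = (k**2 + 2*k - 1)/3**k.
Verify: (-2*k**2 - 2*k + 5)/(3*3**k) matches t_k.
Σ_(k=1)^n t_k = s_(n+1) − s_(1) = (3**(-n - 1)*(n**2 + 4*n + 2)) − (2/3), i.e. 3**(-n - 1)*(-2*3**n + n**2 + 4*n + 2).

S(n) = 3**(-n - 1)*(-2*3**n + n**2 + 4*n + 2)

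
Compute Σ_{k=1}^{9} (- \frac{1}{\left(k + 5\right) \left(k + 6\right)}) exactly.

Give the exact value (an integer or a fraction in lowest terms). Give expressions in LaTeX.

Ratio r(k) = (k + 5)/(k + 7).
Gosper form: A/B · C(k+1)/C(k) with A=k + 5, B=k + 7, C=1.
f must satisfy (k + 5)·f(k+1) − (k + 6)·f(k) = 1.
Bound: deg f ≤ 1.
Coefficient equations give f(k) = k/5.
Get s_k = R·t_k = -k/(5*k + 25) with R(k) = B(k−1)f(k)/C(k) = k*(k + 6)/5.
Verify: -1/(k**2 + 11*k + 30) matches t_k.
Evaluate s at k=10 and k=1: -2/15 and -1/30; difference -1/10.

Σ = -1/10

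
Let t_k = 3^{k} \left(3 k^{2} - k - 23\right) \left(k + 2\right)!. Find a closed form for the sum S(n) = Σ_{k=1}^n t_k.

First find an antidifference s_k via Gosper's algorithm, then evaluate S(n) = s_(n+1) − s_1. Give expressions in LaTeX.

Compute t_(k+1)/t_k: get 3*(k + 3)*(k - 3*(k + 1)**2 + 24)/(-3*k**2 + k + 23).
Factor: A=3*k + 9; B=1; C=k**2 - k/3 - 23/3.
Set up (3*k + 9)·f(k+1) − (1)·f(k) − (k**2 - k/3 - 23/3) = 0.
deg f ≤ 1 (via 1,0,2).
A polynomial solution: f(k) = (k - 4)/3.
R(k) = B(k−1)·f(k)/C(k) = (k - 4)/(3*k**2 - k - 23); s_k = R·t_k = 3**k*(k - 4)*factorial(k + 2).
Verify: 3**k*(3*k**2 - k - 23)*factorial(k + 2) matches t_k.
Σ_(k=1)^n t_k = s_(n+1) − s_(1) = (3**(n + 1)*(n - 3)*factorial(n + 3)) − (-54), i.e. 3*3**n*n*factorial(n + 3) - 9*3**n*factorial(n + 3) + 54.

S(n) = 3 \cdot 3^{n} n \left(n + 3\right)! - 9 \cdot 3^{n} \left(n + 3\right)! + 54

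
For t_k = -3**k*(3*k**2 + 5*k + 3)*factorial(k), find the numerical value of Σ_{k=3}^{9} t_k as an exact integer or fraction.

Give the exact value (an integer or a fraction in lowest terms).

Σ = -2142770111514

Ratio r(k) = 3*(3*k**3 + 14*k**2 + 22*k + 11)/(3*k**2 + 5*k + 3).
A = 3*k + 3, B = 1, C = k**2 + 5*k/3 + 1.
Set up (3*k + 3)·f(k+1) − (1)·f(k) − (k**2 + 5*k/3 + 1) = 0.
Bound: deg f ≤ 1.
Match coefficients ⇒ f(k) = k/3.
Certificate R = B(k−1)f/C = k/(3*k**2 + 5*k + 3) gives s_k = -3**k*k*factorial(k).
Check: Δs_k = -3**k*(3*k**2 + 5*k + 3)*factorial(k). ✓
Sum = s_(10) − s_(3); s_(10) = -2142770112000, s_(3) = -486 ⇒ -2142770111514.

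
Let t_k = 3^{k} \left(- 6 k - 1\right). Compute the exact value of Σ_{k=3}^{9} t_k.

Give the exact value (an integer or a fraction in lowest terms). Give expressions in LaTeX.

Compute t_(k+1)/t_k: get 3*(6*k + 7)/(6*k + 1).
Gosper form: A/B · C(k+1)/C(k) with A=3, B=1, C=k + 1/6.
Set up (3)·f(k+1) − (1)·f(k) − (k + 1/6) = 0.
d = 1 from the (0,0,1) case.
A polynomial solution: f(k) = (3*k - 4)/6.
So s_k = (B(k−1)f/C)·t_k = ((3*k - 4)/(6*k + 1))·t_k = 3**k*(4 - 3*k).
Δs = 3**k*(-6*k - 1), as required.
Sum = s_(10) − s_(3); s_(10) = -1535274, s_(3) = -135 ⇒ -1535139.

Σ = -1535139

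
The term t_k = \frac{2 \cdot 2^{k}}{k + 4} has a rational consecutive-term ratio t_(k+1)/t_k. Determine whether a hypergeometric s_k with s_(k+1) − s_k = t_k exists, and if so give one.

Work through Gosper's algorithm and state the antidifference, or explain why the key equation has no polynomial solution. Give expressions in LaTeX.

none (Gosper's algorithm certifies no s_k)

t_(k+1)/t_k = 2*(k + 4)/(k + 5).
Normal form (A,B,C) = (2*k + 8, k + 5, 1).
Need (2*k + 8)·f(k+1) − (k + 4)·f(k) = 1.
d = -1 from the (1,1,0) case.
Bound -1 < 0, so the key equation has no polynomial solution.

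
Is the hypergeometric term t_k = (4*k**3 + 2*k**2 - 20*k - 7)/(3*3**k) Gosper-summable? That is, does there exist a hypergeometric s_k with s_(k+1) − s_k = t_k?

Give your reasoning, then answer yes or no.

Step 1: r(k) = (4*k**3 + 14*k**2 - 4*k - 21)/(3*(4*k**3 + 2*k**2 - 20*k - 7)).
Take A(k)=1/3, B(k)=1, C(k)=k**3 + k**2/2 - 5*k - 7/4.
Key eq: (1/3)·f(k+1) = (1)·f(k) + (k**3 + k**2/2 - 5*k - 7/4).
From deg A=0, deg B=0, deg C=3: d=3.
Match coefficients ⇒ f(k) = -3*(2*k**3 + 4*k**2 - 3*k - 2)/4.
Then R = B(k−1)f/C = -3*(2*k**3 + 4*k**2 - 3*k - 2)/(4*k**3 + 2*k**2 - 20*k - 7), so s_k = R(k)·t_k = (-2*k**3 - 4*k**2 + 3*k + 2)/3**k.
Verify: (4*k**3 + 2*k**2 - 20*k - 7)/(3*3**k) matches t_k.

Yes. s_k = (-2*k**3 - 4*k**2 + 3*k + 2)/3**k.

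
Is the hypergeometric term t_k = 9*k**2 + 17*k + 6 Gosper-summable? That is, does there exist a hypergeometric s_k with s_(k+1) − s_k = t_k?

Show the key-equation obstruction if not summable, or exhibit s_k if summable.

Yes. s_k = k*(3*k**2 + 4*k - 1).

Compute t_(k+1)/t_k: get (9*k**2 + 35*k + 32)/(9*k**2 + 17*k + 6).
Take A(k)=1, B(k)=1, C(k)=k**2 + 17*k/9 + 2/3.
Solve (1)·f(k+1) − (1)·f(k) = k**2 + 17*k/9 + 2/3.
Bound: deg f ≤ 3.
Solve for f: f(k) = k*(3*k**2 + 4*k - 1)/9 (degree 3 ≤ 3).
Certificate R = B(k−1)f/C = k*(3*k**2 + 4*k - 1)/(9*k**2 + 17*k + 6) gives s_k = k*(3*k**2 + 4*k - 1).
Verify: 9*k**2 + 17*k + 6 matches t_k.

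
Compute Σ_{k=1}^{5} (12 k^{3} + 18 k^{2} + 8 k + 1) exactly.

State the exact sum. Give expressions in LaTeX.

Σ = 3815

Compute t_(k+1)/t_k: get (12*k**3 + 54*k**2 + 80*k + 39)/(12*k**3 + 18*k**2 + 8*k + 1).
Gosper form: A/B · C(k+1)/C(k) with A=1, B=1, C=k**3 + 3*k**2/2 + 2*k/3 + 1/12.
Solve (1)·f(k+1) − (1)·f(k) = k**3 + 3*k**2/2 + 2*k/3 + 1/12.
d = 4 from the (0,0,3) case.
A polynomial solution: f(k) = k**2*(3*k**2 - 2)/12.
Then R = B(k−1)f/C = k**2*(3*k**2 - 2)/((2*k + 1)*(6*k**2 + 6*k + 1)), so s_k = R(k)·t_k = k**2*(3*k**2 - 2).
Check: Δs_k = 12*k**3 + 18*k**2 + 8*k + 1. ✓
Sum = s_(6) − s_(1); s_(6) = 3816, s_(1) = 1 ⇒ 3815.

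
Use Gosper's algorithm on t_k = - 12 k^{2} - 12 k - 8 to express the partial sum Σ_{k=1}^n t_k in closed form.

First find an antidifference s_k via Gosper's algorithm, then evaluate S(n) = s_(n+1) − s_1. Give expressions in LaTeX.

Ratio r(k) = (3*k**2 + 9*k + 8)/(3*k**2 + 3*k + 2).
So A=1 and B=1, with C=k**2 + k + 2/3.
Solve (1)·f(k+1) − (1)·f(k) = k**2 + k + 2/3.
Degrees (0,0,2) ⇒ d ≤ 3.
Coefficient equations give f(k) = k*(k**2 + 1)/3.
Then R = B(k−1)f/C = k*(k**2 + 1)/(3*k**2 + 3*k + 2), so s_k = R(k)·t_k = 4*k*(-k**2 - 1).
Δs = -12*k**2 - 12*k - 8, as required.
Telescope: S(n) = s_(n+1) − s_(1) = -4*n**3 - 12*n**2 - 16*n - 8 − (-8) = 4*n*(-n**2 - 3*n - 4).

S(n) = 4 n \left(- n^{2} - 3 n - 4\right)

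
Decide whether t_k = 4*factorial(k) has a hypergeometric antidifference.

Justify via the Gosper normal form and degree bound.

Ratio r(k) = k + 1.
Take A(k)=k + 1, B(k)=1, C(k)=1.
f must satisfy (k + 1)·f(k+1) − (1)·f(k) = 1.
From deg A=1, deg B=0, deg C=0: d=-1.
Negative degree bound (-1): no f exists, t_k not Gosper-summable.

No — key equation has no polynomial f.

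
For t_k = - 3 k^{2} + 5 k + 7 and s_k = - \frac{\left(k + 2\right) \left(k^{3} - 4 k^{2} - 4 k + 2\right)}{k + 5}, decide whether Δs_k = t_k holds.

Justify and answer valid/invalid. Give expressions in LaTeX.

Invalid: residual \frac{3 \left(2 k^{3} + 14 k^{2} - 28 k - 37\right)}{k^{2} + 11 k + 30} ≠ 0.

s_(k+1) = (-k**4 - 2*k**3 + 12*k**2 + 32*k + 15)/(k + 6)
s_(k+1) − s_k = (-3*k**4 - 22*k**3 + 14*k**2 + 143*k + 99)/(k**2 + 11*k + 30)
(s_(k+1) − s_k) − t_k = 3*(2*k**3 + 14*k**2 - 28*k - 37)/(k**2 + 11*k + 30)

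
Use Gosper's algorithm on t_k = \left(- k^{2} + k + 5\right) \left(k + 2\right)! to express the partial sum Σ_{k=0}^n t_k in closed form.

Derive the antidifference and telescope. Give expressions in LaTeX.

S(n) = - n \left(n + 3\right)! + 3 \left(n + 3\right)! - 8

r(k) = (k + 3)*(k - (k + 1)**2 + 6)/(-k**2 + k + 5) after simplifying.
Take A(k)=k + 3, B(k)=1, C(k)=k**2 - k - 5.
Need (k + 3)·f(k+1) − (1)·f(k) = k**2 - k - 5.
Bound: deg f ≤ 1.
Coefficient equations give f(k) = k - 4.
So s_k = (B(k−1)f/C)·t_k = ((k - 4)/(k**2 - k - 5))·t_k = -(k - 4)*factorial(k + 2).
Δs = (-k**2 + k + 5)*factorial(k + 2), as required.
Telescope: S(n) = s_(n+1) − s_(0) = -(n - 3)*factorial(n + 3) − (8) = -n*factorial(n + 3) + 3*factorial(n + 3) - 8.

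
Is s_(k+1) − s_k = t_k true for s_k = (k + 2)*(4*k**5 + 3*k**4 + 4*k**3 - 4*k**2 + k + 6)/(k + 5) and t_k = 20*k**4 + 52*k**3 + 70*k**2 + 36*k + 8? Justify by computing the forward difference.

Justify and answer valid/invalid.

Invalid: residual 3*(-16*k**5 - 149*k**4 - 326*k**3 - 390*k**2 - 187*k - 34)/(k**2 + 11*k + 30) ≠ 0.

s_(k+1) = (4*k**6 + 35*k**5 + 125*k**4 + 234*k**3 + 235*k**2 + 125*k + 42)/(k + 6)
s_(k+1) − s_k = (20*k**6 + 224*k**5 + 795*k**4 + 1388*k**3 + 1334*k**2 + 607*k + 138)/(k**2 + 11*k + 30)
(s_(k+1) − s_k) − t_k = 3*(-16*k**5 - 149*k**4 - 326*k**3 - 390*k**2 - 187*k - 34)/(k**2 + 11*k + 30)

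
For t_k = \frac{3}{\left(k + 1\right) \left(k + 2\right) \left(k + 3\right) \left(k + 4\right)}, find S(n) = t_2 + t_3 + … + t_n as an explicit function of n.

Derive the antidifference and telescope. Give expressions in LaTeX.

S(n) = \frac{n^{3} + 9 n^{2} + 26 n - 36}{60 \left(n^{3} + 9 n^{2} + 26 n + 24\right)}

t_(k+1)/t_k = (k + 1)/(k + 5).
A = k + 1, B = k + 5, C = 1.
Need (k + 1)·f(k+1) − (k + 4)·f(k) = 1.
Bound: deg f ≤ 3.
Coefficient equations give f(k) = k*(k**2 + 6*k + 11)/18.
So s_k = (B(k−1)f/C)·t_k = (k*(k + 4)*(k**2 + 6*k + 11)/18)·t_k = k*(k**2 + 6*k + 11)/(6*(k + 1)*(k + 2)*(k + 3)).
Δs = 3/(k**4 + 10*k**3 + 35*k**2 + 50*k + 24), as required.
Σ_(k=2)^n t_k = s_(n+1) − s_(2) = ((n**3 + 9*n**2 + 26*n + 18)/(6*(n**3 + 9*n**2 + 26*n + 24))) − (3/20), i.e. (n**3 + 9*n**2 + 26*n - 36)/(60*(n**3 + 9*n**2 + 26*n + 24)).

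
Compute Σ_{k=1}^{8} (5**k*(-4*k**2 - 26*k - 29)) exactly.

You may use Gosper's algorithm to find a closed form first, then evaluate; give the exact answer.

Σ = -230468720

t_(k+1)/t_k = 5*(4*k**2 + 34*k + 59)/(4*k**2 + 26*k + 29).
Take A(k)=5, B(k)=1, C(k)=k**2 + 13*k/2 + 29/4.
Solve (5)·f(k+1) − (1)·f(k) = k**2 + 13*k/2 + 29/4.
Degrees (0,0,2) ⇒ d ≤ 2.
Solve for f: f(k) = (k**2 + 4*k + 1)/4 (degree 2 ≤ 2).
R(k) = B(k−1)·f(k)/C(k) = (k**2 + 4*k + 1)/(4*k**2 + 26*k + 29); s_k = R·t_k = 5**k*(-k**2 - 4*k - 1).
Verify: 5**k*(-4*k**2 - 26*k - 29) matches t_k.
Telescoping: Σ = s_(9) − s_(1) = -230468750 − (-30) = -230468720.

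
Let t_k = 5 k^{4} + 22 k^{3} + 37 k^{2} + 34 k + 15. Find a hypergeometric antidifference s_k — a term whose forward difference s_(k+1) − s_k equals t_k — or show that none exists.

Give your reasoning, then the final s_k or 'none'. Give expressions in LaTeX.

s_k = k \left(k^{4} + 3 k^{3} + 3 k^{2} + 4 k + 4\right)

Step 1: r(k) = (5*k**4 + 42*k**3 + 133*k**2 + 194*k + 113)/(5*k**4 + 22*k**3 + 37*k**2 + 34*k + 15).
Normal form (A,B,C) = (1, 1, k**4 + 22*k**3/5 + 37*k**2/5 + 34*k/5 + 3).
Set up (1)·f(k+1) − (1)·f(k) − (k**4 + 22*k**3/5 + 37*k**2/5 + 34*k/5 + 3) = 0.
From deg A=0, deg B=0, deg C=4: d=5.
Solving with deg f ≤ 5: f(k) = k*(k + 2)*(k**3 + k**2 + k + 2)/5.
Get s_k = R·t_k = k*(k**4 + 3*k**3 + 3*k**2 + 4*k + 4) with R(k) = B(k−1)f(k)/C(k) = k*(k + 2)*(k**3 + k**2 + k + 2)/(5*k**4 + 22*k**3 + 37*k**2 + 34*k + 15).
s_(k+1) − s_k = 5*k**4 + 22*k**3 + 37*k**2 + 34*k + 15 = t_k.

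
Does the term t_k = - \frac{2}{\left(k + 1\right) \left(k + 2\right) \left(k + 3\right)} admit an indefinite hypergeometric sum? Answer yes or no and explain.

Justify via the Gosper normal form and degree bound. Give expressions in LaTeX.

Compute t_(k+1)/t_k: get (k + 1)/(k + 4).
Take A(k)=k + 1, B(k)=k + 4, C(k)=1.
Solve (k + 1)·f(k+1) − (k + 3)·f(k) = 1.
deg f ≤ 2 (via 1,1,0).
Match coefficients ⇒ f(k) = k*(k + 3)/4.
Get s_k = R·t_k = k*(-k - 3)/(2*(k + 1)*(k + 2)) with R(k) = B(k−1)f(k)/C(k) = k*(k + 3)**2/4.
Δs = -2/(k**3 + 6*k**2 + 11*k + 6), as required.

Yes. s_k = \frac{k \left(- k - 3\right)}{2 \left(k + 1\right) \left(k + 2\right)}.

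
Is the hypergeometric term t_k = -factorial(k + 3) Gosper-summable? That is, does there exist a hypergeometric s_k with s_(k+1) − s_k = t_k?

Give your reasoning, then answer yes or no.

The ratio is k + 4.
Take A(k)=k + 4, B(k)=1, C(k)=1.
f must satisfy (k + 4)·f(k+1) − (1)·f(k) = 1.
Bound: deg f ≤ -1.
Negative degree bound (-1): no f exists, t_k not Gosper-summable.

No. Not Gosper-summable.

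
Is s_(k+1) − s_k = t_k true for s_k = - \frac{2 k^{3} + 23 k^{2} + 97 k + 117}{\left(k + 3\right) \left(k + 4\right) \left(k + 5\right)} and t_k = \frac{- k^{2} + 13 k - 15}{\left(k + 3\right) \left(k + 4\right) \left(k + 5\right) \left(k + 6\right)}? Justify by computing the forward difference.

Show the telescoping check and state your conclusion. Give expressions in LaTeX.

Valid — Δs_k = t_k.

s_(k+1) = (-97*k - 2*(k + 1)**3 - 23*(k + 1)**2 - 214)/((k + 4)*(k + 5)*(k + 6))
s_(k+1) − s_k = (-k**2 + 13*k - 15)/(k**4 + 18*k**3 + 119*k**2 + 342*k + 360)
(s_(k+1) − s_k) − t_k = 0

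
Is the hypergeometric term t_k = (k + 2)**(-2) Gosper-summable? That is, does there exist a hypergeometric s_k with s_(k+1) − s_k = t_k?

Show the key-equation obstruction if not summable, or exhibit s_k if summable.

No — key equation has no polynomial f.

The ratio is (k + 2)**2/(k + 3)**2.
Gosper form: A/B · C(k+1)/C(k) with A=k**2 + 4*k + 4, B=k**2 + 6*k + 9, C=1.
Need (k**2 + 4*k + 4)·f(k+1) − (k**2 + 4*k + 4)·f(k) = 1.
Bound: deg f ≤ 0.
Write f(k) = c0. Then LHS − RHS = -1, requiring -1 = 0: contradictory. No certificate.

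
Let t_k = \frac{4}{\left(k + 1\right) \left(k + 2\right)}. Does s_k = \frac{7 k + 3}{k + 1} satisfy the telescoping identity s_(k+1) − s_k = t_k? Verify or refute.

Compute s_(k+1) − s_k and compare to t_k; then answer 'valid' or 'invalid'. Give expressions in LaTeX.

s_(k+1) = (7*k + 10)/(k + 2)
s_(k+1) − s_k = 4/(k**2 + 3*k + 2)
(s_(k+1) − s_k) − t_k = 0

Valid — Δs_k = t_k.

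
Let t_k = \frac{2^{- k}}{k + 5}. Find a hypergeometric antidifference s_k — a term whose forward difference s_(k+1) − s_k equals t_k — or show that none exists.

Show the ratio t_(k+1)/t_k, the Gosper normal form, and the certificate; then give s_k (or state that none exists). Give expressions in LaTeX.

none (Gosper's algorithm certifies no s_k)

Ratio r(k) = (k + 5)/(2*(k + 6)).
A = k/2 + 5/2, B = k + 6, C = 1.
Key eq: (k/2 + 5/2)·f(k+1) = (k + 5)·f(k) + (1).
d = -1 from the (1,1,0) case.
d = -1 < 0 ⇒ no nonzero polynomial f; not summable.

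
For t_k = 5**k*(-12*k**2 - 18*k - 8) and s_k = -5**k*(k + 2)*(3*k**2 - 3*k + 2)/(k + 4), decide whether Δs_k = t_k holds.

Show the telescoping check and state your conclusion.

Invalid: residual 5**k*(24*k**3 + 126*k**2 + 166*k + 60)/(k**2 + 9*k + 20) ≠ 0.

s_(k+1) = 5**(k + 1)*(k + 3)*(3*k - 3*(k + 1)**2 + 1)/(k + 5)
s_(k+1) − s_k = 5**k*(-12*k**4 - 102*k**3 - 284*k**2 - 266*k - 100)/(k**2 + 9*k + 20)
(s_(k+1) − s_k) − t_k = 5**k*(24*k**3 + 126*k**2 + 166*k + 60)/(k**2 + 9*k + 20)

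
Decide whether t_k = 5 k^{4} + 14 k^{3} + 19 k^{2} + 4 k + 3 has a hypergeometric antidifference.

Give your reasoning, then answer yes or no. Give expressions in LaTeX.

Compute t_(k+1)/t_k: get (5*k**4 + 34*k**3 + 91*k**2 + 104*k + 45)/(5*k**4 + 14*k**3 + 19*k**2 + 4*k + 3).
Normal form (A,B,C) = (1, 1, k**4 + 14*k**3/5 + 19*k**2/5 + 4*k/5 + 3/5).
Solve (1)·f(k+1) − (1)·f(k) = k**4 + 14*k**3/5 + 19*k**2/5 + 4*k/5 + 3/5.
Degrees (0,0,4) ⇒ d ≤ 5.
Match coefficients ⇒ f(k) = k*(k**4 + k**3 + k**2 - 4*k + 4)/5.
R(k) = B(k−1)·f(k)/C(k) = k*(k**4 + k**3 + k**2 - 4*k + 4)/(5*k**4 + 14*k**3 + 19*k**2 + 4*k + 3); s_k = R·t_k = k*(k**4 + k**3 + k**2 - 4*k + 4).
Δs = 5*k**4 + 14*k**3 + 19*k**2 + 4*k + 3, as required.

Yes. s_k = k \left(k^{4} + k^{3} + k^{2} - 4 k + 4\right).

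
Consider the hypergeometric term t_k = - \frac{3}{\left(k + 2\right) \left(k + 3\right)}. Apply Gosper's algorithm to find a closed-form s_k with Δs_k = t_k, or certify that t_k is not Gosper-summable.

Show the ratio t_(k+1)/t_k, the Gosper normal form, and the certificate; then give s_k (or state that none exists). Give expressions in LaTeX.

r(k) = (k + 2)/(k + 4) after simplifying.
A = k + 2, B = k + 4, C = 1.
Key eq: (k + 2)·f(k+1) = (k + 3)·f(k) + (1).
From deg A=1, deg B=1, deg C=0: d=1.
A polynomial solution: f(k) = k/2.
Certificate R = B(k−1)f/C = k*(k + 3)/2 gives s_k = -3*k/(2*k + 4).
s_(k+1) − s_k = -3/(k**2 + 5*k + 6) = t_k.

s_k = - \frac{3 k}{2 k + 4}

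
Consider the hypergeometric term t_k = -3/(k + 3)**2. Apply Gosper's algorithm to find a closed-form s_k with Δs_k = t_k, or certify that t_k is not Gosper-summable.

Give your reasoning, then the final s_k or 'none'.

t_(k+1)/t_k = (k + 3)**2/(k + 4)**2.
Factor: A=k**2 + 6*k + 9; B=k**2 + 8*k + 16; C=1.
f must satisfy (k**2 + 6*k + 9)·f(k+1) − (k**2 + 6*k + 9)·f(k) = 1.
deg f ≤ 0 (via 2,2,0).
Generic f = c0 gives residual -1; -1 = 0 cannot hold, so t_k is not Gosper-summable.

no hypergeometric antidifference exists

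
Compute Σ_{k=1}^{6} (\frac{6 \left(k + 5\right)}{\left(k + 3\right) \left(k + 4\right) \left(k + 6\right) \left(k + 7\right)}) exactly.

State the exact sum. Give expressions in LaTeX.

Σ = 153/1820

Ratio r(k) = (k + 3)*(k + 6)**2/((k + 5)**2*(k + 8)).
Gosper form: A/B · C(k+1)/C(k) with A=k + 3, B=k + 8, C=k**2 + 10*k + 25.
Need (k + 3)·f(k+1) − (k + 7)·f(k) = k**2 + 10*k + 25.
Bound: deg f ≤ 4.
Coefficient equations give f(k) = k*(k + 4)*(k + 5)*(k + 9)/36.
So s_k = (B(k−1)f/C)·t_k = (k*(k + 4)*(k + 7)*(k + 9)/(36*(k + 5)))·t_k = k*(k + 9)/(6*(k**2 + 9*k + 18)).
s_(k+1) − s_k = 6*(k + 5)/(k**4 + 20*k**3 + 145*k**2 + 450*k + 504) = t_k.
Σ_(k=1)^(6) t_k = s_(7) − s_(1) = 28/195 − (5/84) = 153/1820.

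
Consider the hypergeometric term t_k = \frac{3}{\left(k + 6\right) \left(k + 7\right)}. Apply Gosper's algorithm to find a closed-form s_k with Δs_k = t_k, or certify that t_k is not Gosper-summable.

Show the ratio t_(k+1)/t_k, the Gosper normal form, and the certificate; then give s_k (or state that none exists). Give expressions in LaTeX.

s_k = \frac{k}{2 \left(k + 6\right)}

Ratio r(k) = (k + 6)/(k + 8).
Gosper form: A/B · C(k+1)/C(k) with A=k + 6, B=k + 8, C=1.
Set up (k + 6)·f(k+1) − (k + 7)·f(k) − (1) = 0.
From deg A=1, deg B=1, deg C=0: d=1.
Coefficient equations give f(k) = k/6.
Get s_k = R·t_k = k/(2*(k + 6)) with R(k) = B(k−1)f(k)/C(k) = k*(k + 7)/6.
Δs = 3/(k**2 + 13*k + 42), as required.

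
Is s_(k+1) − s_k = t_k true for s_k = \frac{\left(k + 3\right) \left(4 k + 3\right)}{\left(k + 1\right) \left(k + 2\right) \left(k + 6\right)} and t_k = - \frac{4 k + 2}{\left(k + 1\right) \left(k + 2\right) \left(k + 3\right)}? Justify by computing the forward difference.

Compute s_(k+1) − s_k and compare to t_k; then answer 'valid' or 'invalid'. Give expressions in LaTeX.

Invalid: residual \frac{3 \left(8 k^{2} + 41 k + 21\right)}{k^{5} + 19 k^{4} + 131 k^{3} + 401 k^{2} + 540 k + 252} ≠ 0.

s_(k+1) = (k + 4)*(4*k + 7)/((k + 2)*(k + 3)*(k + 7))
s_(k+1) − s_k = (-4*k**3 - 30*k**2 - 71*k - 21)/(k**5 + 19*k**4 + 131*k**3 + 401*k**2 + 540*k + 252)
(s_(k+1) − s_k) − t_k = 3*(8*k**2 + 41*k + 21)/(k**5 + 19*k**4 + 131*k**3 + 401*k**2 + 540*k + 252)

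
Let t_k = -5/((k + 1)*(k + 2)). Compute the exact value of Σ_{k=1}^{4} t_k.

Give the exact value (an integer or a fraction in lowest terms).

Compute t_(k+1)/t_k: get (k + 1)/(k + 3).
A = k + 1, B = k + 3, C = 1.
Solve (k + 1)·f(k+1) − (k + 2)·f(k) = 1.
Degrees (1,1,0) ⇒ d ≤ 1.
Solve for f: f(k) = k (degree 1 ≤ 1).
Certificate R = B(k−1)f/C = k*(k + 2) gives s_k = -5*k/(k + 1).
Δs = -5/(k**2 + 3*k + 2), as required.
Evaluate s at k=5 and k=1: -25/6 and -5/2; difference -5/3.

Σ = -5/3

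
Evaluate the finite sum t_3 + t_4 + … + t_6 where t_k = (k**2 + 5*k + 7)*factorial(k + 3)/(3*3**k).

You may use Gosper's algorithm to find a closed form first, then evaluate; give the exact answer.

Compute t_(k+1)/t_k: get (k + 4)*(5*k + (k + 1)**2 + 12)/(3*(k**2 + 5*k + 7)).
Take A(k)=k/3 + 4/3, B(k)=1, C(k)=k**2 + 5*k + 7.
Solve (k/3 + 4/3)·f(k+1) − (1)·f(k) = k**2 + 5*k + 7.
Degrees (1,0,2) ⇒ d ≤ 1.
Coefficient equations give f(k) = 3*(k + 3).
Get s_k = R·t_k = (k + 3)*factorial(k + 3)/3**k with R(k) = B(k−1)f(k)/C(k) = 3*(k + 3)/(k**2 + 5*k + 7).
Δs = (k**2 + 5*k + 7)*factorial(k + 3)/(3*3**k), as required.
Telescoping: Σ = s_(7) − s_(3) = 448000/27 − (160) = 443680/27.

Σ = 443680/27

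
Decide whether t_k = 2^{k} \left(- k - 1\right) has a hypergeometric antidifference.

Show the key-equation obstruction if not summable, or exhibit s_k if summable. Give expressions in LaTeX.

Yes. s_k = 2^{k} \left(1 - k\right).

Step 1: r(k) = 2*(k + 2)/(k + 1).
Take A(k)=2, B(k)=1, C(k)=k + 1.
Solve (2)·f(k+1) − (1)·f(k) = k + 1.
Degrees (0,0,1) ⇒ d ≤ 1.
Solve for f: f(k) = k - 1 (degree 1 ≤ 1).
R(k) = B(k−1)·f(k)/C(k) = (k - 1)/(k + 1); s_k = R·t_k = 2**k*(1 - k).
Verify: 2**k*(-k - 1) matches t_k.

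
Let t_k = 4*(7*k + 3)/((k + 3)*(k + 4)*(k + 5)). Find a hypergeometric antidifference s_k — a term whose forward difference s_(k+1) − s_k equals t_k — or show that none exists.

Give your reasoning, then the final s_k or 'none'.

r(k) = (k + 3)*(7*k + 10)/((k + 6)*(7*k + 3)) after simplifying.
Normal form (A,B,C) = (k + 3, k + 6, k + 3/7).
Set up (k + 3)·f(k+1) − (k + 5)·f(k) − (k + 3/7) = 0.
From deg A=1, deg B=1, deg C=1: d=2.
Solving with deg f ≤ 2: f(k) = k**2/7.
Certificate R = B(k−1)f/C = k**2*(k + 5)/(7*k + 3) gives s_k = 4*k**2/((k + 3)*(k + 4)).
Verify: 4*(7*k + 3)/(k**3 + 12*k**2 + 47*k + 60) matches t_k.

s_k = 4*k**2/((k + 3)*(k + 4))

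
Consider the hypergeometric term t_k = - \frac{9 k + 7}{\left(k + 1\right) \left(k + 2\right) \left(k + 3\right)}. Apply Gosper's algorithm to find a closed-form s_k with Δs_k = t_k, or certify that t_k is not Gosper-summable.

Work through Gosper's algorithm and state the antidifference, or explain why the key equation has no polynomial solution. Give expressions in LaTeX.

Step 1: r(k) = (k + 1)*(9*k + 16)/((k + 4)*(9*k + 7)).
Take A(k)=k + 1, B(k)=k + 4, C(k)=k + 7/9.
Key eq: (k + 1)·f(k+1) = (k + 3)·f(k) + (k + 7/9).
From deg A=1, deg B=1, deg C=1: d=2.
Solve for f: f(k) = k*(4*k + 3)/9 (degree 2 ≤ 2).
Get s_k = R·t_k = k*(-4*k - 3)/((k + 1)*(k + 2)) with R(k) = B(k−1)f(k)/C(k) = k*(k + 3)*(4*k + 3)/(9*k + 7).
Δs = (-9*k - 7)/(k**3 + 6*k**2 + 11*k + 6), as required.

s_k = \frac{k \left(- 4 k - 3\right)}{\left(k + 1\right) \left(k + 2\right)}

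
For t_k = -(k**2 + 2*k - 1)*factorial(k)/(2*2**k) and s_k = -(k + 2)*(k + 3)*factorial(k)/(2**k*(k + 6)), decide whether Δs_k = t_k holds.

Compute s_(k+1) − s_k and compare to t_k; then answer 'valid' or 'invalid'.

Invalid: residual 3*(k**3 + 8*k**2 + 9*k - 10)*factorial(k)/(2*2**k*(k + 6)*(k + 7)) ≠ 0.

s_(k+1) = -(k + 3)*(k + 4)*factorial(k + 1)/(2*2**k*(k + 7))
s_(k+1) − s_k = -(k + 3)*(k**3 + 9*k**2 + 16*k - 4)*factorial(k)/(2*2**k*(k + 6)*(k + 7))
(s_(k+1) − s_k) − t_k = 3*(k**3 + 8*k**2 + 9*k - 10)*factorial(k)/(2*2**k*(k + 6)*(k + 7))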